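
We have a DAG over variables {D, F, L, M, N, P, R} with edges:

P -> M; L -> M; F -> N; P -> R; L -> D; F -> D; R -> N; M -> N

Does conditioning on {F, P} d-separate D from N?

3 paths connect D and N; each must be blocked for d-separation to hold:
  1. D ← F → N — F:fork[blocks] ⇒ blocked
  2. D ← L → M ← P → R → N — L:fork[open]; M:collider[blocks]; P:fork[blocks]; R:chain[open] ⇒ blocked
  3. D ← L → M → N — L:fork[open]; M:chain[open] ⇒ active
Since the path D ← L → M → N is active, D and N are not d-separated given {F, P}.

No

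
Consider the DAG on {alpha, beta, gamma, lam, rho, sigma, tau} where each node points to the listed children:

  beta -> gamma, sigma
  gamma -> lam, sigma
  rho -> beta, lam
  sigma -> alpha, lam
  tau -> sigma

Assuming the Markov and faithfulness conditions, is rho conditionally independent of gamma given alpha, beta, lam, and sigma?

There are 6 undirected paths between rho and gamma; checking each against the conditioning set {alpha, beta, lam, sigma}:
Path 1: rho → lam ← gamma
  lam is a collider and lam is conditioned on, which opens it — no node blocks this path, so it is active.
Path 2: rho → lam ← sigma ← gamma
  sigma is a chain here and sigma is conditioned on, so the path is blocked at sigma.
Path 3: rho → lam ← sigma ← beta → gamma
  sigma is a chain here and sigma is conditioned on, so the path is blocked at sigma.
Path 4: rho → beta → gamma
  beta is a chain here and beta is conditioned on, so the path is blocked at beta.
Path 5: rho → beta → sigma ← gamma
  beta is a chain here and beta is conditioned on, so the path is blocked at beta.
Path 6: rho → beta → sigma → lam ← gamma
  beta is a chain here and beta is conditioned on, so the path is blocked at beta.
Because an active path exists, rho and gamma are not d-separated.

No — rho and gamma are not d-separated given {alpha, beta, lam, sigma}.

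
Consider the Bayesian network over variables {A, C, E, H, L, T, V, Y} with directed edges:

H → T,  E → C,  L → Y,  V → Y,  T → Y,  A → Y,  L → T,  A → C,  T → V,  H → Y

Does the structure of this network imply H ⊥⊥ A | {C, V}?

Yes — H and A are d-separated given {C, V}.

Enumerating the 4 paths from H to A and testing each for blocking by {C, V}:
Path 1: H → Y ← A
  Y is a collider here and neither Y nor any of its descendants is conditioned on, so the collider stays closed — the path is blocked at Y.
Path 2: H → T → Y ← A
  Y is a collider here and neither Y nor any of its descendants is conditioned on, so the collider stays closed — the path is blocked at Y.
Path 3: H → T ← L → Y ← A
  Y is a collider here and neither Y nor any of its descendants is conditioned on, so the collider stays closed — the path is blocked at Y.
Path 4: H → T → V → Y ← A
  V is a chain here and V is conditioned on, so the path is blocked at V.
Every path is blocked, so H and A are d-separated given {C, V}.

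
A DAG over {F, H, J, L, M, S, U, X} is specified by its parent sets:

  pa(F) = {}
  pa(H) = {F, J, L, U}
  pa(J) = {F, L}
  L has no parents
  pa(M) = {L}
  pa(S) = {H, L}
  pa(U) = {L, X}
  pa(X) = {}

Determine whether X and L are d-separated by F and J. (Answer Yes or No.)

Yes — X and L are d-separated given {F, J}.

Enumerating the 5 paths from X to L and testing each for blocking by {F, J}:
Path 1: X → U → H ← F → J ← L
  H is a collider here and neither H nor any of its descendants is conditioned on, so the collider stays closed — the path is blocked at H.
Path 2: X → U → H ← L
  H is a collider here and neither H nor any of its descendants is conditioned on, so the collider stays closed — the path is blocked at H.
Path 3: X → U → H → S ← L
  S is a collider here and neither S nor any of its descendants is conditioned on, so the collider stays closed — the path is blocked at S.
Path 4: X → U → H ← J ← L
  H is a collider here and neither H nor any of its descendants is conditioned on, so the collider stays closed — the path is blocked at H.
Path 5: X → U ← L
  U is a collider here and neither U nor any of its descendants is conditioned on, so the collider stays closed — the path is blocked at U.
Since every path is blocked, d-separation holds.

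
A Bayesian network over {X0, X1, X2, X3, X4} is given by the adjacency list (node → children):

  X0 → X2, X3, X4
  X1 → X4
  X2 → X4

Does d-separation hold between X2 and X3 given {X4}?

We examine all 2 paths between X2 and X3:
Path 1: X2 → X4 ← X0 → X3
  X4 is a collider and X4 is conditioned on, which opens it; X0 is a fork and X0 is not conditioned on — no node blocks this path, so it is active.
Path 2: X2 ← X0 → X3
  X0 is a fork and X0 is not conditioned on — no node blocks this path, so it is active.
At least one path is unblocked, so d-separation fails.

No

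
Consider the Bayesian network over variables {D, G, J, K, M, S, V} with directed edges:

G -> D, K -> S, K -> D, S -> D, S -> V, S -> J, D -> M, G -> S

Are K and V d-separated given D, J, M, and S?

Enumerating the 3 paths from K to V and testing each for blocking by {D, J, M, S}:
Path 1: K → S → V
  S is a chain here and S is conditioned on, so the path is blocked at S.
Path 2: K → D ← S → V
  S is a fork here and S is conditioned on, so the path is blocked at S.
Path 3: K → D ← G → S → V
  S is a chain here and S is conditioned on, so the path is blocked at S.
Every path is blocked, so K and V are d-separated given {D, J, M, S}.

Yes — K and V are d-separated given {D, J, M, S}.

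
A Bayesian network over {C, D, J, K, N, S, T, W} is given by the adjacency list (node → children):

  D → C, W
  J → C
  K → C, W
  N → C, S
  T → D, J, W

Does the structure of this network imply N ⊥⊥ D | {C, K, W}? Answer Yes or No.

There are 5 undirected paths between N and D; checking each against the conditioning set {C, K, W}:
Path 1: N → C ← J ← T → W ← D
  C is a collider and C is conditioned on, which opens it; J is a chain and J is not conditioned on; T is a fork and T is not conditioned on; W is a collider and W is conditioned on, which opens it — no node blocks this path, so it is active.
Path 2: N → C ← J ← T → D
  C is a collider and C is conditioned on, which opens it; J is a chain and J is not conditioned on; T is a fork and T is not conditioned on — no node blocks this path, so it is active.
Path 3: N → C ← K → W ← T → D
  K is a fork here and K is conditioned on, so the path is blocked at K.
Path 4: N → C ← K → W ← D
  K is a fork here and K is conditioned on, so the path is blocked at K.
Path 5: N → C ← D
  C is a collider and C is conditioned on, which opens it — no node blocks this path, so it is active.
Since the path N → C ← J ← T → W ← D is active, N and D are not d-separated given {C, K, W}.

No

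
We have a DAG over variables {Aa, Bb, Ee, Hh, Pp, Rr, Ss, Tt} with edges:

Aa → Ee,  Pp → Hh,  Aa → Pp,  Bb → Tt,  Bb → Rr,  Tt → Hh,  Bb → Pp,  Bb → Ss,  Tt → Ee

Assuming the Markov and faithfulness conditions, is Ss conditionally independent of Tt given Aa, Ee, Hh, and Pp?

Enumerating the 3 paths from Ss to Tt and testing each for blocking by {Aa, Ee, Hh, Pp}:
Path 1: Ss ← Bb → Pp → Hh ← Tt
  Pp is a chain here and Pp is conditioned on, so the path is blocked at Pp.
Path 2: Ss ← Bb → Pp ← Aa → Ee ← Tt
  Aa is a fork here and Aa is conditioned on, so the path is blocked at Aa.
Path 3: Ss ← Bb → Tt
  Bb is a fork and Bb is not conditioned on — no node blocks this path, so it is active.
Since the path Ss ← Bb → Tt is active, Ss and Tt are not d-separated given {Aa, Ee, Hh, Pp}.

No — Ss and Tt are not d-separated given {Aa, Ee, Hh, Pp}.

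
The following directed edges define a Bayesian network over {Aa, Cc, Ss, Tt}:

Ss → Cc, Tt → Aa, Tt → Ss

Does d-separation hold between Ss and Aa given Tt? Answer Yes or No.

Yes

The only undirected path from Ss to Aa is:
Path 1: Ss ← Tt → Aa
  Tt is a fork here and Tt is conditioned on, so the path is blocked at Tt.
Every path is blocked, so Ss and Aa are d-separated given {Tt}.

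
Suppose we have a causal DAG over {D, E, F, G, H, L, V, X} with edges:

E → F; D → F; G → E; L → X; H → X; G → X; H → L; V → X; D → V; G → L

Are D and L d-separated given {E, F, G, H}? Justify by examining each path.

We examine all 6 paths between D and L:
Path 1: D → V → X ← G → L
  X is a collider here and neither X nor any of its descendants is conditioned on, so the collider stays closed — the path is blocked at X.
Path 2: D → V → X ← H → L
  X is a collider here and neither X nor any of its descendants is conditioned on, so the collider stays closed — the path is blocked at X.
Path 3: D → V → X ← L
  X is a collider here and neither X nor any of its descendants is conditioned on, so the collider stays closed — the path is blocked at X.
Path 4: D → F ← E ← G → L
  E is a chain here and E is conditioned on, so the path is blocked at E.
Path 5: D → F ← E ← G → X ← H → L
  E is a chain here and E is conditioned on, so the path is blocked at E.
Path 6: D → F ← E ← G → X ← L
  E is a chain here and E is conditioned on, so the path is blocked at E.
All paths are blocked; D ⊥ L | {E, F, G, H} holds.

Yes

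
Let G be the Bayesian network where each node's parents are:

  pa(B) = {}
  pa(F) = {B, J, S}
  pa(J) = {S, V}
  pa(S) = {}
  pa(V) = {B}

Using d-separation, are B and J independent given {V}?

Yes

We examine all 3 paths between B and J:
  1. B → F ← S → J — F:collider[blocks]; S:fork[open] ⇒ blocked
  2. B → F ← J — F:collider[blocks] ⇒ blocked
  3. B → V → J — V:chain[blocks] ⇒ blocked
Since every path is blocked, d-separation holds.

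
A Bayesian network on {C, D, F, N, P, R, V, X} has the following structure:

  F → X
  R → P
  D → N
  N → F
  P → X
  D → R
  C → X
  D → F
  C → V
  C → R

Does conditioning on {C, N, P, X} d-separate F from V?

We examine all 6 paths between F and V:
Path 1: F ← N ← D → R ← C → V
  N is a chain here and N is conditioned on, so the path is blocked at N.
Path 2: F ← N ← D → R → P → X ← C → V
  N is a chain here and N is conditioned on, so the path is blocked at N.
Path 3: F ← D → R ← C → V
  C is a fork here and C is conditioned on, so the path is blocked at C.
Path 4: F ← D → R → P → X ← C → V
  P is a chain here and P is conditioned on, so the path is blocked at P.
Path 5: F → X ← C → V
  C is a fork here and C is conditioned on, so the path is blocked at C.
Path 6: F → X ← P ← R ← C → V
  P is a chain here and P is conditioned on, so the path is blocked at P.
Since every path is blocked, d-separation holds.

Yes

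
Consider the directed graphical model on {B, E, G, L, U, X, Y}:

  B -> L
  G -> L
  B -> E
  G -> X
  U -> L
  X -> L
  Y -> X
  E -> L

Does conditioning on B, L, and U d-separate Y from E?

No — Y and E are not d-separated given {B, L, U}.

We examine all 4 paths between Y and E:
  1. Y → X ← G → L ← B → E — X:collider[open]; G:fork[open]; L:collider[open]; B:fork[blocks] ⇒ blocked
  2. Y → X ← G → L ← E — X:collider[open]; G:fork[open]; L:collider[open] ⇒ active
  3. Y → X → L ← B → E — X:chain[open]; L:collider[open]; B:fork[blocks] ⇒ blocked
  4. Y → X → L ← E — X:chain[open]; L:collider[open] ⇒ active
Since the path Y → X ← G → L ← E is active, Y and E are not d-separated given {B, L, U}.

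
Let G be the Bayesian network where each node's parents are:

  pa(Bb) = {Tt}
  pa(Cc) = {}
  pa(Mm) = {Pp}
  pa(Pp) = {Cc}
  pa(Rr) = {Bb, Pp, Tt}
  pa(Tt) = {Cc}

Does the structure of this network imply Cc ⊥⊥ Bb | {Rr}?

4 paths connect Cc and Bb; each must be blocked for d-separation to hold:
Path 1: Cc → Pp → Rr ← Bb
  Pp is a chain and Pp is not conditioned on; Rr is a collider and Rr is conditioned on, which opens it — no node blocks this path, so it is active.
Path 2: Cc → Pp → Rr ← Tt → Bb
  Pp is a chain and Pp is not conditioned on; Rr is a collider and Rr is conditioned on, which opens it; Tt is a fork and Tt is not conditioned on — no node blocks this path, so it is active.
Path 3: Cc → Tt → Bb
  Tt is a chain and Tt is not conditioned on — no node blocks this path, so it is active.
Path 4: Cc → Tt → Rr ← Bb
  Tt is a chain and Tt is not conditioned on; Rr is a collider and Rr is conditioned on, which opens it — no node blocks this path, so it is active.
Because an active path exists, Cc and Bb are not d-separated.

No — Cc and Bb are not d-separated given {Rr}.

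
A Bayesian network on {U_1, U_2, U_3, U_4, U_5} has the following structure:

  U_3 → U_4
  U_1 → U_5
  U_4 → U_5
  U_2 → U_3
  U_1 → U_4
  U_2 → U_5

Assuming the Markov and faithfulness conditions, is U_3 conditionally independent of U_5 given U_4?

No

3 paths connect U_3 and U_5; each must be blocked for d-separation to hold:
Path 1: U_3 → U_4 → U_5
  U_4 is a chain here and U_4 is conditioned on, so the path is blocked at U_4.
Path 2: U_3 → U_4 ← U_1 → U_5
  U_4 is a collider and U_4 is conditioned on, which opens it; U_1 is a fork and U_1 is not conditioned on — no node blocks this path, so it is active.
Path 3: U_3 ← U_2 → U_5
  U_2 is a fork and U_2 is not conditioned on — no node blocks this path, so it is active.
At least one path is unblocked, so d-separation fails.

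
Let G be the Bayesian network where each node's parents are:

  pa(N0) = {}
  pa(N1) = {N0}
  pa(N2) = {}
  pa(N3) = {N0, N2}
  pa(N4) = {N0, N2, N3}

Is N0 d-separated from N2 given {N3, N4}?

Enumerating the 4 paths from N0 to N2 and testing each for blocking by {N3, N4}:
Path 1: N0 → N4 ← N2
  N4 is a collider and N4 is conditioned on, which opens it — no node blocks this path, so it is active.
Path 2: N0 → N4 ← N3 ← N2
  N3 is a chain here and N3 is conditioned on, so the path is blocked at N3.
Path 3: N0 → N3 → N4 ← N2
  N3 is a chain here and N3 is conditioned on, so the path is blocked at N3.
Path 4: N0 → N3 ← N2
  N3 is a collider and N3 is conditioned on, which opens it — no node blocks this path, so it is active.
Because an active path exists, N0 and N2 are not d-separated.

No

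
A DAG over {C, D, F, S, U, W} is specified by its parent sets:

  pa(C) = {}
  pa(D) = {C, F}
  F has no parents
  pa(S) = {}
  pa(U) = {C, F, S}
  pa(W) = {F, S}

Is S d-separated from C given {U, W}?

No

There are 4 undirected paths between S and C; checking each against the conditioning set {U, W}:
Path 1: S → U ← F → D ← C
  D is a collider here and neither D nor any of its descendants is conditioned on, so the collider stays closed — the path is blocked at D.
Path 2: S → U ← C
  U is a collider and U is conditioned on, which opens it — no node blocks this path, so it is active.
Path 3: S → W ← F → D ← C
  D is a collider here and neither D nor any of its descendants is conditioned on, so the collider stays closed — the path is blocked at D.
Path 4: S → W ← F → U ← C
  W is a collider and W is conditioned on, which opens it; F is a fork and F is not conditioned on; U is a collider and U is conditioned on, which opens it — no node blocks this path, so it is active.
Since the path S → U ← C is active, S and C are not d-separated given {U, W}.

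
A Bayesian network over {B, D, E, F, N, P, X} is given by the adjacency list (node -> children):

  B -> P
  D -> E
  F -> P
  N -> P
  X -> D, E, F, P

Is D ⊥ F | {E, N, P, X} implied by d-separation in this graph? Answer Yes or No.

4 paths connect D and F; each must be blocked for d-separation to hold:
Path 1: D ← X → F
  X is a fork here and X is conditioned on, so the path is blocked at X.
Path 2: D ← X → P ← F
  X is a fork here and X is conditioned on, so the path is blocked at X.
Path 3: D → E ← X → F
  X is a fork here and X is conditioned on, so the path is blocked at X.
Path 4: D → E ← X → P ← F
  X is a fork here and X is conditioned on, so the path is blocked at X.
All paths are blocked; D ⊥ F | {E, N, P, X} holds.

Yes — D and F are d-separated given {E, N, P, X}.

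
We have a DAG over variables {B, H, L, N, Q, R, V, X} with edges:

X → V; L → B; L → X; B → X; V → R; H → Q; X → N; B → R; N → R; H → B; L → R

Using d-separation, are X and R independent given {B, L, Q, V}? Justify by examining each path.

No

Enumerating the 6 paths from X to R and testing each for blocking by {B, L, Q, V}:
Path 1: X → V → R
  V is a chain here and V is conditioned on, so the path is blocked at V.
Path 2: X → N → R
  N is a chain and N is not conditioned on — no node blocks this path, so it is active.
Path 3: X ← B ← L → R
  B is a chain here and B is conditioned on, so the path is blocked at B.
Path 4: X ← B → R
  B is a fork here and B is conditioned on, so the path is blocked at B.
Path 5: X ← L → B → R
  L is a fork here and L is conditioned on, so the path is blocked at L.
Path 6: X ← L → R
  L is a fork here and L is conditioned on, so the path is blocked at L.
At least one path is unblocked, so d-separation fails.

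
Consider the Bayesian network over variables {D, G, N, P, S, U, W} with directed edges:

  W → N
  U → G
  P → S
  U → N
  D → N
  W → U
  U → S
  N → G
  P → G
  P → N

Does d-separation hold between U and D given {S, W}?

Yes

Enumerating the 6 paths from U to D and testing each for blocking by {S, W}:
  1. U → S ← P → N ← D — S:collider[open]; P:fork[open]; N:collider[blocks] ⇒ blocked
  2. U → S ← P → G ← N ← D — S:collider[open]; P:fork[open]; G:collider[blocks]; N:chain[open] ⇒ blocked
  3. U → N ← D — N:collider[blocks] ⇒ blocked
  4. U ← W → N ← D — W:fork[blocks]; N:collider[blocks] ⇒ blocked
  5. U → G ← P → N ← D — G:collider[blocks]; P:fork[open]; N:collider[blocks] ⇒ blocked
  6. U → G ← N ← D — G:collider[blocks]; N:chain[open] ⇒ blocked
Since every path is blocked, d-separation holds.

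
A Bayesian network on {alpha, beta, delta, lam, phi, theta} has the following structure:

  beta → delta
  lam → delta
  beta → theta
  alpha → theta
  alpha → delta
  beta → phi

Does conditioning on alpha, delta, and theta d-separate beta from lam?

No — beta and lam are not d-separated given {alpha, delta, theta}.

2 paths connect beta and lam; each must be blocked for d-separation to hold:
Path 1: beta → theta ← alpha → delta ← lam
  alpha is a fork here and alpha is conditioned on, so the path is blocked at alpha.
Path 2: beta → delta ← lam
  delta is a collider and delta is conditioned on, which opens it — no node blocks this path, so it is active.
Since the path beta → delta ← lam is active, beta and lam are not d-separated given {alpha, delta, theta}.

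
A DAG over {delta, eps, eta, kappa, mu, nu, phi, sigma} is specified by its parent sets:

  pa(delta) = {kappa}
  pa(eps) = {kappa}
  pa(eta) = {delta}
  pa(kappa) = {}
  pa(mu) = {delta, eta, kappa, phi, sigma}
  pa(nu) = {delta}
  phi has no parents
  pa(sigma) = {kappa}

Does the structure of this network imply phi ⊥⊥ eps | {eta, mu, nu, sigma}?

No

4 paths connect phi and eps; each must be blocked for d-separation to hold:
Path 1: phi → mu ← delta ← kappa → eps
  mu is a collider and mu is conditioned on, which opens it; delta is a chain and delta is not conditioned on; kappa is a fork and kappa is not conditioned on — no node blocks this path, so it is active.
Path 2: phi → mu ← eta ← delta ← kappa → eps
  eta is a chain here and eta is conditioned on, so the path is blocked at eta.
Path 3: phi → mu ← sigma ← kappa → eps
  sigma is a chain here and sigma is conditioned on, so the path is blocked at sigma.
Path 4: phi → mu ← kappa → eps
  mu is a collider and mu is conditioned on, which opens it; kappa is a fork and kappa is not conditioned on — no node blocks this path, so it is active.
At least one path is unblocked, so d-separation fails.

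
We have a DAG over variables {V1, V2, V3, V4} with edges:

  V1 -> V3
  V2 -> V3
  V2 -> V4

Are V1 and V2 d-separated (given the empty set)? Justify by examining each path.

Yes

The only undirected path from V1 to V2 is:
Path 1: V1 → V3 ← V2
  V3 is a collider here and neither V3 nor any of its descendants is conditioned on, so the collider stays closed — the path is blocked at V3.
All paths are blocked; V1 ⊥ V2 | ∅ holds.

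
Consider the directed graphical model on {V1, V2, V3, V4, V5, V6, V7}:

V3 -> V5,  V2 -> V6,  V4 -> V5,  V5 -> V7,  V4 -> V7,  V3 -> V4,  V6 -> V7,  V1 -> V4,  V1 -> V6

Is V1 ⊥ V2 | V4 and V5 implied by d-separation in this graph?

We examine all 4 paths between V1 and V2:
Path 1: V1 → V6 ← V2
  V6 is a collider here and neither V6 nor any of its descendants is conditioned on, so the collider stays closed — the path is blocked at V6.
Path 2: V1 → V4 → V7 ← V6 ← V2
  V4 is a chain here and V4 is conditioned on, so the path is blocked at V4.
Path 3: V1 → V4 → V5 → V7 ← V6 ← V2
  V4 is a chain here and V4 is conditioned on, so the path is blocked at V4.
Path 4: V1 → V4 ← V3 → V5 → V7 ← V6 ← V2
  V5 is a chain here and V5 is conditioned on, so the path is blocked at V5.
Every path is blocked, so V1 and V2 are d-separated given {V4, V5}.

Yes — V1 and V2 are d-separated given {V4, V5}.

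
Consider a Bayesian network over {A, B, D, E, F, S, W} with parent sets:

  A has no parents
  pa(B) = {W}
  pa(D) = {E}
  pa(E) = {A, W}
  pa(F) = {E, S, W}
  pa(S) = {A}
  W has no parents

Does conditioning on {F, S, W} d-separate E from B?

Yes

Enumerating the 3 paths from E to B and testing each for blocking by {F, S, W}:
Path 1: E → F ← W → B
  W is a fork here and W is conditioned on, so the path is blocked at W.
Path 2: E ← A → S → F ← W → B
  S is a chain here and S is conditioned on, so the path is blocked at S.
Path 3: E ← W → B
  W is a fork here and W is conditioned on, so the path is blocked at W.
Every path is blocked, so E and B are d-separated given {F, S, W}.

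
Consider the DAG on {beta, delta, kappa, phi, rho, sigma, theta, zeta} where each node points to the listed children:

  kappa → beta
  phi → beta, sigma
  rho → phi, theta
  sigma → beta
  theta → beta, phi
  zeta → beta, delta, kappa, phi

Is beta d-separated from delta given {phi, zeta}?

Enumerating the 6 paths from beta to delta and testing each for blocking by {phi, zeta}:
Path 1: beta ← phi ← zeta → delta
  phi is a chain here and phi is conditioned on, so the path is blocked at phi.
Path 2: beta ← theta → phi ← zeta → delta
  zeta is a fork here and zeta is conditioned on, so the path is blocked at zeta.
Path 3: beta ← theta ← rho → phi ← zeta → delta
  zeta is a fork here and zeta is conditioned on, so the path is blocked at zeta.
Path 4: beta ← zeta → delta
  zeta is a fork here and zeta is conditioned on, so the path is blocked at zeta.
Path 5: beta ← sigma ← phi ← zeta → delta
  phi is a chain here and phi is conditioned on, so the path is blocked at phi.
Path 6: beta ← kappa ← zeta → delta
  zeta is a fork here and zeta is conditioned on, so the path is blocked at zeta.
Since every path is blocked, d-separation holds.

Yes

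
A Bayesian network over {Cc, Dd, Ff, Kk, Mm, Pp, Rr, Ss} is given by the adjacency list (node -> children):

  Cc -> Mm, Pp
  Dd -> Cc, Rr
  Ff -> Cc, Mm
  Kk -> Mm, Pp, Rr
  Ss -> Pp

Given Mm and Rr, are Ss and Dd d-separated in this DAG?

Yes

We examine all 6 paths between Ss and Dd:
Path 1: Ss → Pp ← Kk → Rr ← Dd
  Pp is a collider here and neither Pp nor any of its descendants is conditioned on, so the collider stays closed — the path is blocked at Pp.
Path 2: Ss → Pp ← Kk → Mm ← Cc ← Dd
  Pp is a collider here and neither Pp nor any of its descendants is conditioned on, so the collider stays closed — the path is blocked at Pp.
Path 3: Ss → Pp ← Kk → Mm ← Ff → Cc ← Dd
  Pp is a collider here and neither Pp nor any of its descendants is conditioned on, so the collider stays closed — the path is blocked at Pp.
Path 4: Ss → Pp ← Cc ← Dd
  Pp is a collider here and neither Pp nor any of its descendants is conditioned on, so the collider stays closed — the path is blocked at Pp.
Path 5: Ss → Pp ← Cc → Mm ← Kk → Rr ← Dd
  Pp is a collider here and neither Pp nor any of its descendants is conditioned on, so the collider stays closed — the path is blocked at Pp.
Path 6: Ss → Pp ← Cc ← Ff → Mm ← Kk → Rr ← Dd
  Pp is a collider here and neither Pp nor any of its descendants is conditioned on, so the collider stays closed — the path is blocked at Pp.
All paths are blocked; Ss ⊥ Dd | {Mm, Rr} holds.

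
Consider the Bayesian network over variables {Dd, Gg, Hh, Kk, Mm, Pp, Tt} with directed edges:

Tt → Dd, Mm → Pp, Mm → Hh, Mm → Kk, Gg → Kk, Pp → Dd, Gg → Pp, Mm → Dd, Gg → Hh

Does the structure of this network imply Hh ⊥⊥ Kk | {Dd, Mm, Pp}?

We examine all 6 paths between Hh and Kk:
Path 1: Hh ← Mm → Pp ← Gg → Kk
  Mm is a fork here and Mm is conditioned on, so the path is blocked at Mm.
Path 2: Hh ← Mm → Kk
  Mm is a fork here and Mm is conditioned on, so the path is blocked at Mm.
Path 3: Hh ← Mm → Dd ← Pp ← Gg → Kk
  Mm is a fork here and Mm is conditioned on, so the path is blocked at Mm.
Path 4: Hh ← Gg → Pp ← Mm → Kk
  Mm is a fork here and Mm is conditioned on, so the path is blocked at Mm.
Path 5: Hh ← Gg → Pp → Dd ← Mm → Kk
  Pp is a chain here and Pp is conditioned on, so the path is blocked at Pp.
Path 6: Hh ← Gg → Kk
  Gg is a fork and Gg is not conditioned on — no node blocks this path, so it is active.
At least one path is unblocked, so d-separation fails.

No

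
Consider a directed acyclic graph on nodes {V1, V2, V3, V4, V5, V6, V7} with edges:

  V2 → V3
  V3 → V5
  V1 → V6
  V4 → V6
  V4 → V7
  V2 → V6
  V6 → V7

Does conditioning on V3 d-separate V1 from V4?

There are 2 undirected paths between V1 and V4; checking each against the conditioning set {V3}:
Path 1: V1 → V6 → V7 ← V4
  V7 is a collider here and neither V7 nor any of its descendants is conditioned on, so the collider stays closed — the path is blocked at V7.
Path 2: V1 → V6 ← V4
  V6 is a collider here and neither V6 nor any of its descendants is conditioned on, so the collider stays closed — the path is blocked at V6.
All paths are blocked; V1 ⊥ V4 | {V3} holds.

Yes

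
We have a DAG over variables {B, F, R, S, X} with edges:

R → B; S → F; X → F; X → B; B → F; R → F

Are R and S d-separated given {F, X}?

No

There are 3 undirected paths between R and S; checking each against the conditioning set {F, X}:
Path 1: R → B → F ← S
  B is a chain and B is not conditioned on; F is a collider and F is conditioned on, which opens it — no node blocks this path, so it is active.
Path 2: R → B ← X → F ← S
  X is a fork here and X is conditioned on, so the path is blocked at X.
Path 3: R → F ← S
  F is a collider and F is conditioned on, which opens it — no node blocks this path, so it is active.
Because an active path exists, R and S are not d-separated.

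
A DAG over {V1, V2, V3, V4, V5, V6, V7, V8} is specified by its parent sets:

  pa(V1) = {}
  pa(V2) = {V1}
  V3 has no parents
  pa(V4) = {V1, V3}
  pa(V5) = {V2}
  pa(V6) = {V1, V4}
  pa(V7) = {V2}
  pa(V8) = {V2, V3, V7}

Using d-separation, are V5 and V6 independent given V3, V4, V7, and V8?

6 paths connect V5 and V6; each must be blocked for d-separation to hold:
Path 1: V5 ← V2 ← V1 → V4 → V6
  V4 is a chain here and V4 is conditioned on, so the path is blocked at V4.
Path 2: V5 ← V2 ← V1 → V6
  V2 is a chain and V2 is not conditioned on; V1 is a fork and V1 is not conditioned on — no node blocks this path, so it is active.
Path 3: V5 ← V2 → V8 ← V3 → V4 ← V1 → V6
  V3 is a fork here and V3 is conditioned on, so the path is blocked at V3.
Path 4: V5 ← V2 → V8 ← V3 → V4 → V6
  V3 is a fork here and V3 is conditioned on, so the path is blocked at V3.
Path 5: V5 ← V2 → V7 → V8 ← V3 → V4 ← V1 → V6
  V7 is a chain here and V7 is conditioned on, so the path is blocked at V7.
Path 6: V5 ← V2 → V7 → V8 ← V3 → V4 → V6
  V7 is a chain here and V7 is conditioned on, so the path is blocked at V7.
At least one path is unblocked, so d-separation fails.

No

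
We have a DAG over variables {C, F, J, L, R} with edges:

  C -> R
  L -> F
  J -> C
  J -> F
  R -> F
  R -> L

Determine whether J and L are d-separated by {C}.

Yes

We examine all 4 paths between J and L:
Path 1: J → F ← L
  F is a collider here and neither F nor any of its descendants is conditioned on, so the collider stays closed — the path is blocked at F.
Path 2: J → F ← R → L
  F is a collider here and neither F nor any of its descendants is conditioned on, so the collider stays closed — the path is blocked at F.
Path 3: J → C → R → L
  C is a chain here and C is conditioned on, so the path is blocked at C.
Path 4: J → C → R → F ← L
  C is a chain here and C is conditioned on, so the path is blocked at C.
Since every path is blocked, d-separation holds.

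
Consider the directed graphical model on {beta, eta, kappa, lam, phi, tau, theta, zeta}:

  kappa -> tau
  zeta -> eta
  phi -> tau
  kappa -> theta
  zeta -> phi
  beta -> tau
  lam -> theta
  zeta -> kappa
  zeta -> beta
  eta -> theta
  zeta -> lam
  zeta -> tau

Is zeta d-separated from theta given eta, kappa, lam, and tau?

There are 6 undirected paths between zeta and theta; checking each against the conditioning set {eta, kappa, lam, tau}:
Path 1: zeta → kappa → theta
  kappa is a chain here and kappa is conditioned on, so the path is blocked at kappa.
Path 2: zeta → lam → theta
  lam is a chain here and lam is conditioned on, so the path is blocked at lam.
Path 3: zeta → tau ← kappa → theta
  kappa is a fork here and kappa is conditioned on, so the path is blocked at kappa.
Path 4: zeta → phi → tau ← kappa → theta
  kappa is a fork here and kappa is conditioned on, so the path is blocked at kappa.
Path 5: zeta → beta → tau ← kappa → theta
  kappa is a fork here and kappa is conditioned on, so the path is blocked at kappa.
Path 6: zeta → eta → theta
  eta is a chain here and eta is conditioned on, so the path is blocked at eta.
Since every path is blocked, d-separation holds.

Yes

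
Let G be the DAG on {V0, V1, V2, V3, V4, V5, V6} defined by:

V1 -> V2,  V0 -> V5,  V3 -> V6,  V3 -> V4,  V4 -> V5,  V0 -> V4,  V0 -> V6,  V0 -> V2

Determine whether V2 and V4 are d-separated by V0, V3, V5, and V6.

Yes — V2 and V4 are d-separated given {V0, V3, V5, V6}.

There are 3 undirected paths between V2 and V4; checking each against the conditioning set {V0, V3, V5, V6}:
Path 1: V2 ← V0 → V6 ← V3 → V4
  V0 is a fork here and V0 is conditioned on, so the path is blocked at V0.
Path 2: V2 ← V0 → V4
  V0 is a fork here and V0 is conditioned on, so the path is blocked at V0.
Path 3: V2 ← V0 → V5 ← V4
  V0 is a fork here and V0 is conditioned on, so the path is blocked at V0.
Every path is blocked, so V2 and V4 are d-separated given {V0, V3, V5, V6}.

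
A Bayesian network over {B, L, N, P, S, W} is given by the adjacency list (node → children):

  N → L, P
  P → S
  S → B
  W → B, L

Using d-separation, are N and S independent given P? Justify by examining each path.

Yes — N and S are d-separated given {P}.

Enumerating the 2 paths from N to S and testing each for blocking by {P}:
Path 1: N → P → S
  P is a chain here and P is conditioned on, so the path is blocked at P.
Path 2: N → L ← W → B ← S
  L is a collider here and neither L nor any of its descendants is conditioned on, so the collider stays closed — the path is blocked at L.
Since every path is blocked, d-separation holds.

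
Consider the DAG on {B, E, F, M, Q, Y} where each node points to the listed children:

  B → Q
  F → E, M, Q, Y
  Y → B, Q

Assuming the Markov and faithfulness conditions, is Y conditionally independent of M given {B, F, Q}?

Yes

Enumerating the 3 paths from Y to M and testing each for blocking by {B, F, Q}:
  1. Y → Q ← F → M — Q:collider[open]; F:fork[blocks] ⇒ blocked
  2. Y → B → Q ← F → M — B:chain[blocks]; Q:collider[open]; F:fork[blocks] ⇒ blocked
  3. Y ← F → M — F:fork[blocks] ⇒ blocked
Every path is blocked, so Y and M are d-separated given {B, F, Q}.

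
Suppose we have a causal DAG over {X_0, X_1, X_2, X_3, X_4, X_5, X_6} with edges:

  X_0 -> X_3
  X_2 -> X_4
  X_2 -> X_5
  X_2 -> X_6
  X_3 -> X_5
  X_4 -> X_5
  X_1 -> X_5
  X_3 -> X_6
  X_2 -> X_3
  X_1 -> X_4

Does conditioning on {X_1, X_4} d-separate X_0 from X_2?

Yes

We examine all 5 paths between X_0 and X_2:
Path 1: X_0 → X_3 ← X_2
  X_3 is a collider here and neither X_3 nor any of its descendants is conditioned on, so the collider stays closed — the path is blocked at X_3.
Path 2: X_0 → X_3 → X_6 ← X_2
  X_6 is a collider here and neither X_6 nor any of its descendants is conditioned on, so the collider stays closed — the path is blocked at X_6.
Path 3: X_0 → X_3 → X_5 ← X_4 ← X_2
  X_5 is a collider here and neither X_5 nor any of its descendants is conditioned on, so the collider stays closed — the path is blocked at X_5.
Path 4: X_0 → X_3 → X_5 ← X_2
  X_5 is a collider here and neither X_5 nor any of its descendants is conditioned on, so the collider stays closed — the path is blocked at X_5.
Path 5: X_0 → X_3 → X_5 ← X_1 → X_4 ← X_2
  X_5 is a collider here and neither X_5 nor any of its descendants is conditioned on, so the collider stays closed — the path is blocked at X_5.
Every path is blocked, so X_0 and X_2 are d-separated given {X_1, X_4}.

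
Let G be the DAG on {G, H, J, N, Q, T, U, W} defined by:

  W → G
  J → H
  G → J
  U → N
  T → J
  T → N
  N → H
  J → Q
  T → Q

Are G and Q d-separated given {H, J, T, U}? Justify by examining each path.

Yes

3 paths connect G and Q; each must be blocked for d-separation to hold:
  1. G → J → H ← N ← T → Q — J:chain[blocks]; H:collider[open]; N:chain[open]; T:fork[blocks] ⇒ blocked
  2. G → J → Q — J:chain[blocks] ⇒ blocked
  3. G → J ← T → Q — J:collider[open]; T:fork[blocks] ⇒ blocked
All paths are blocked; G ⊥ Q | {H, J, T, U} holds.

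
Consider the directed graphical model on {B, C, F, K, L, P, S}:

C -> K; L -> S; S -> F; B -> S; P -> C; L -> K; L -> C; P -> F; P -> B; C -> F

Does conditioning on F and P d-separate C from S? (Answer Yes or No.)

No

6 paths connect C and S; each must be blocked for d-separation to hold:
Path 1: C ← P → B → S
  P is a fork here and P is conditioned on, so the path is blocked at P.
Path 2: C ← P → F ← S
  P is a fork here and P is conditioned on, so the path is blocked at P.
Path 3: C → K ← L → S
  K is a collider here and neither K nor any of its descendants is conditioned on, so the collider stays closed — the path is blocked at K.
Path 4: C → F ← P → B → S
  P is a fork here and P is conditioned on, so the path is blocked at P.
Path 5: C → F ← S
  F is a collider and F is conditioned on, which opens it — no node blocks this path, so it is active.
Path 6: C ← L → S
  L is a fork and L is not conditioned on — no node blocks this path, so it is active.
At least one path is unblocked, so d-separation fails.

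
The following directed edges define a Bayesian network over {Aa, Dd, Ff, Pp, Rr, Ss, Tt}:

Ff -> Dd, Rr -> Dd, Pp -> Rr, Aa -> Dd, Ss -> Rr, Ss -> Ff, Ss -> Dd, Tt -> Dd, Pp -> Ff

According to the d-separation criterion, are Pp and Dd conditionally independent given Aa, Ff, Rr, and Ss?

Yes

We examine all 6 paths between Pp and Dd:
Path 1: Pp → Ff → Dd
  Ff is a chain here and Ff is conditioned on, so the path is blocked at Ff.
Path 2: Pp → Ff ← Ss → Rr → Dd
  Ss is a fork here and Ss is conditioned on, so the path is blocked at Ss.
Path 3: Pp → Ff ← Ss → Dd
  Ss is a fork here and Ss is conditioned on, so the path is blocked at Ss.
Path 4: Pp → Rr → Dd
  Rr is a chain here and Rr is conditioned on, so the path is blocked at Rr.
Path 5: Pp → Rr ← Ss → Ff → Dd
  Ss is a fork here and Ss is conditioned on, so the path is blocked at Ss.
Path 6: Pp → Rr ← Ss → Dd
  Ss is a fork here and Ss is conditioned on, so the path is blocked at Ss.
All paths are blocked; Pp ⊥ Dd | {Aa, Ff, Rr, Ss} holds.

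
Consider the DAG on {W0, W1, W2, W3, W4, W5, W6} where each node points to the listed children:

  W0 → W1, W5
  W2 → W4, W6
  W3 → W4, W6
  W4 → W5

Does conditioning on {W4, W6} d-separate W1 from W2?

We examine all 2 paths between W1 and W2:
Path 1: W1 ← W0 → W5 ← W4 ← W3 → W6 ← W2
  W5 is a collider here and neither W5 nor any of its descendants is conditioned on, so the collider stays closed — the path is blocked at W5.
Path 2: W1 ← W0 → W5 ← W4 ← W2
  W5 is a collider here and neither W5 nor any of its descendants is conditioned on, so the collider stays closed — the path is blocked at W5.
All paths are blocked; W1 ⊥ W2 | {W4, W6} holds.

Yes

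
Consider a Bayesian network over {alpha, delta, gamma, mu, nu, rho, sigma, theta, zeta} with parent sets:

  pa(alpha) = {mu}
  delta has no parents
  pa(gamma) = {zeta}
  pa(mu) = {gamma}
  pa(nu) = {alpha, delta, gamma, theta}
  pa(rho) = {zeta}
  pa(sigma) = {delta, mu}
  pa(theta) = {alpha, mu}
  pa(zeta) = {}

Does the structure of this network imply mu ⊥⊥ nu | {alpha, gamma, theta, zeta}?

Yes — mu and nu are d-separated given {alpha, gamma, theta, zeta}.

Enumerating the 6 paths from mu to nu and testing each for blocking by {alpha, gamma, theta, zeta}:
Path 1: mu ← gamma → nu
  gamma is a fork here and gamma is conditioned on, so the path is blocked at gamma.
Path 2: mu → alpha → theta → nu
  alpha is a chain here and alpha is conditioned on, so the path is blocked at alpha.
Path 3: mu → alpha → nu
  alpha is a chain here and alpha is conditioned on, so the path is blocked at alpha.
Path 4: mu → theta ← alpha → nu
  alpha is a fork here and alpha is conditioned on, so the path is blocked at alpha.
Path 5: mu → theta → nu
  theta is a chain here and theta is conditioned on, so the path is blocked at theta.
Path 6: mu → sigma ← delta → nu
  sigma is a collider here and neither sigma nor any of its descendants is conditioned on, so the collider stays closed — the path is blocked at sigma.
Every path is blocked, so mu and nu are d-separated given {alpha, gamma, theta, zeta}.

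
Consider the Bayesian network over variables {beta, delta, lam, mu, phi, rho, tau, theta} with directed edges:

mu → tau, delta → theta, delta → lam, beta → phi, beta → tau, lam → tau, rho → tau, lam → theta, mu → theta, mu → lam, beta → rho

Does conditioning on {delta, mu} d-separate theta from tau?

No

There are 6 undirected paths between theta and tau; checking each against the conditioning set {delta, mu}:
  1. theta ← delta → lam → tau — delta:fork[blocks]; lam:chain[open] ⇒ blocked
  2. theta ← delta → lam ← mu → tau — delta:fork[blocks]; lam:collider[blocks]; mu:fork[blocks] ⇒ blocked
  3. theta ← lam → tau — lam:fork[open] ⇒ active
  4. theta ← lam ← mu → tau — lam:chain[open]; mu:fork[blocks] ⇒ blocked
  5. theta ← mu → tau — mu:fork[blocks] ⇒ blocked
  6. theta ← mu → lam → tau — mu:fork[blocks]; lam:chain[open] ⇒ blocked
Because an active path exists, theta and tau are not d-separated.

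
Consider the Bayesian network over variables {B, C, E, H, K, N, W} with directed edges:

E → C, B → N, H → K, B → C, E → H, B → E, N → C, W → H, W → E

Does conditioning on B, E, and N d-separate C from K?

There are 6 undirected paths between C and K; checking each against the conditioning set {B, E, N}:
Path 1: C ← B → E ← W → H → K
  B is a fork here and B is conditioned on, so the path is blocked at B.
Path 2: C ← B → E → H → K
  B is a fork here and B is conditioned on, so the path is blocked at B.
Path 3: C ← N ← B → E ← W → H → K
  N is a chain here and N is conditioned on, so the path is blocked at N.
Path 4: C ← N ← B → E → H → K
  N is a chain here and N is conditioned on, so the path is blocked at N.
Path 5: C ← E ← W → H → K
  E is a chain here and E is conditioned on, so the path is blocked at E.
Path 6: C ← E → H → K
  E is a fork here and E is conditioned on, so the path is blocked at E.
Every path is blocked, so C and K are d-separated given {B, E, N}.

Yes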